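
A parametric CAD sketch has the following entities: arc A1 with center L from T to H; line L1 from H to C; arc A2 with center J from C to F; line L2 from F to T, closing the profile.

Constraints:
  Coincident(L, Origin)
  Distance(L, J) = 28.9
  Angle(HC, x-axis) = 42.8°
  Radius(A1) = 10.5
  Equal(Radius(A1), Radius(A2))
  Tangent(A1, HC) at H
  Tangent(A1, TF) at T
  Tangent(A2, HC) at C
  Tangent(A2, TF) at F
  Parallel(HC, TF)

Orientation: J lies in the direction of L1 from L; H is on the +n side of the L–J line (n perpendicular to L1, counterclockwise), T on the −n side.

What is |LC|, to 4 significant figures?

30.75

The slot axis is L1's direction at 42.8°, so u = (cos 42.8°, sin 42.8°) = (0.7337, 0.6794) and n = (−sin 42.8°, cos 42.8°) = (-0.6794, 0.7337). L is at the origin and J lies 28.9 along u from L, so J = 28.9·u = (21.20, 19.64). Tangency of A1 to both parallel lines with radius 10.5 puts H and T at L ± 10.5·n: H = (-7.134, 7.704), T = (7.134, -7.704). Equal radii place C and F the same way about J: C = J + 10.5·n = (14.07, 27.34), F = J − 10.5·n = (28.34, 11.93). Then |LC| = |C − L| = 30.75.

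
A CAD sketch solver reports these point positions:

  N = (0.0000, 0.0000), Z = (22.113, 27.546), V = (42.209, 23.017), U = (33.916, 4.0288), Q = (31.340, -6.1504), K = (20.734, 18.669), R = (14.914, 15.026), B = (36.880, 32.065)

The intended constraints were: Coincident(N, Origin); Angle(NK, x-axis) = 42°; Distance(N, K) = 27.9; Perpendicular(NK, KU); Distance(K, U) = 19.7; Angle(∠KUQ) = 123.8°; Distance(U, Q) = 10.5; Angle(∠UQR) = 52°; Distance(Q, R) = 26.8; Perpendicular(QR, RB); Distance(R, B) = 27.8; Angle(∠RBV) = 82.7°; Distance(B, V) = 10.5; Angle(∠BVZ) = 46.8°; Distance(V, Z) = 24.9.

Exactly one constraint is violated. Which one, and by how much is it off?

Distance(V, Z) = 24.9 — off by 4.30.

N = (0.00, 0.00) ✓; NK at 42.00° ✓; |NK| = 27.90 ✓; ∠(NK, KU) = 90.00° ✓; |KU| = 19.70 ✓; ∠KUQ = 123.8° ✓; |UQ| = 10.50 ✓; ∠UQR = 52.00° ✓; |QR| = 26.80 ✓; ∠(QR, RB) = 90.00° ✓; |RB| = 27.80 ✓; ∠RBV = 82.70° ✓; |BV| = 10.50 ✓; ∠BVZ = 46.80° ✓; |VZ| = 20.60 ✗.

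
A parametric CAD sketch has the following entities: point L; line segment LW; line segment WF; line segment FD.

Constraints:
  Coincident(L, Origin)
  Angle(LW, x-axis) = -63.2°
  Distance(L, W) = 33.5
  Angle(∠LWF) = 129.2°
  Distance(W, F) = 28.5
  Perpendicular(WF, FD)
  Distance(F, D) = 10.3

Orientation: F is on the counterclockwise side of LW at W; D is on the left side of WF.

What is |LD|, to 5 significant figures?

52.083

L is at the origin; LW runs at -63.2° with length 33.5, so W = 33.5·(cos -63.2°, sin -63.2°) = (15.104, -29.902). ∠LWF = 129.2°, so WF runs at -63.2° + (180° − 129.2°) = -12.400° from the x-axis; with |WF| = 28.5, F = W + 28.5·(cos -12.400°, sin -12.400°) = (42.940, -36.022). WF ⟂ FD; with |FD| = 10.3 on the left of WF, D = F + 10.3·(0.21474, 0.97667) = (45.151, -25.962). Then |LD| = |D − L| = 52.083.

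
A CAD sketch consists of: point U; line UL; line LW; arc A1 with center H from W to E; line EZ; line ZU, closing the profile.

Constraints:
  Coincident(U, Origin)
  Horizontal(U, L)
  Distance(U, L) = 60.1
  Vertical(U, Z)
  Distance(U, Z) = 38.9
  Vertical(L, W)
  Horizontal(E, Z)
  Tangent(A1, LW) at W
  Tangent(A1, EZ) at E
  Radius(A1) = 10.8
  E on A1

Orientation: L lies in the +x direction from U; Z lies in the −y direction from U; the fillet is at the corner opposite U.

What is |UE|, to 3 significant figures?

62.8

U is at the origin; UL is horizontal with |UL| = 60.1 and L on the +x side, so L = (60.1, 0.00). U and Z share the same x with |UZ| = 38.9 and Z on the −y side, so Z = (0.00, -38.9). The virtual corner opposite U is at (60.1, -38.9). A1 meets LW tangentially, so HW is at right angles to LW and the tangent condition forces HE to be normal to EZ, with radius 10.8, so the center H sits 10.8 in from both sides at H = (49.3, -28.1). That places the tangent points at W = (60.1, -28.1) on LW and E = (49.3, -38.9) on EZ. Then |UE| = |E − U| = 62.8.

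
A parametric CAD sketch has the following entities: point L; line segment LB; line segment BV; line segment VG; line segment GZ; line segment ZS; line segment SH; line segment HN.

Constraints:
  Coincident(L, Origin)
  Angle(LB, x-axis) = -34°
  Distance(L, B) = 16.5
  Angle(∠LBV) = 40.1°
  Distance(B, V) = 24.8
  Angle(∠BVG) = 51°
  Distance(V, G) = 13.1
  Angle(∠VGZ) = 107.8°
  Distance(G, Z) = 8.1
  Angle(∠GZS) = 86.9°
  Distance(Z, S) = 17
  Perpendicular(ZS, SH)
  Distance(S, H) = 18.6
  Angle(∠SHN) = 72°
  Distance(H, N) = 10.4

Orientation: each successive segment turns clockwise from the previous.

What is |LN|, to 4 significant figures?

13.79

ZS ⟂ SH, so SH runs at 161.8°; with |SH| = 18.6, H = (-19.02, -13.31). ∠SHN = 72.0° gives HN at 53.80° from the x-axis; with |HN| = 10.4, N = (-12.88, -4.921). Then |LN| = |N − L| = 13.79.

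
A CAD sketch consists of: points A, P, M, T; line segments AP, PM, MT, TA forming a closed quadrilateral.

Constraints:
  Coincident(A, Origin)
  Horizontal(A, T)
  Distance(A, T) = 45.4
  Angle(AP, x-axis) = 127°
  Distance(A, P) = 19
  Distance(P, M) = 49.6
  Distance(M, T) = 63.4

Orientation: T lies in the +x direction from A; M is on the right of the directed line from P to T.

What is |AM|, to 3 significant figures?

35.2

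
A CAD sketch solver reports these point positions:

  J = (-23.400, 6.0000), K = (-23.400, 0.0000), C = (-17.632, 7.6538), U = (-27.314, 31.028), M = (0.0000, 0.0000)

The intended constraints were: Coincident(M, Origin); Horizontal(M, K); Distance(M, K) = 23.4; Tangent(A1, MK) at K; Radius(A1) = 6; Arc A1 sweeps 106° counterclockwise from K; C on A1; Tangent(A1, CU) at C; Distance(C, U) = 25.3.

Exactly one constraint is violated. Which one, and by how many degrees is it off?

Tangent(A1, CU) at C — off by 6.50°.

M = (0.00, 0.00) ✓; M.y = 0.00, K.y = 0.00 ✓; |MK| = 23.40 ✓; ∠(JK, KM) = 90.00° ✓; |JK| = 6.000 ✓; bearing(J→C) − bearing(J→K) = 106.0° ✓; |JC| = 6.000 ✓; ∠(JC, CU) = 83.50° ✗; |CU| = 25.30 ✓.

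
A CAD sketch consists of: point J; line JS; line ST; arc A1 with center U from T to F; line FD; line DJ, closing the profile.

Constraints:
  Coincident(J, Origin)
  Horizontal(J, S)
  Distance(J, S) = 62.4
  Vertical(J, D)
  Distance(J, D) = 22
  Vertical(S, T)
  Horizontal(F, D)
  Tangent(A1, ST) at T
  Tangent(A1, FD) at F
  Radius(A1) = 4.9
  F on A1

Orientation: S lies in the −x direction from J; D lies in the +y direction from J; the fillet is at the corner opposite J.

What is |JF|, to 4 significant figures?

61.57

The virtual corner opposite J is at (-62.40, 22.00). Since A1 is tangent to ST there, UT ⟂ ST and the tangent condition forces UF to be normal to FD, with radius 4.9, so the center U sits 4.9 in from both sides at U = (-57.50, 17.10). That places the tangent points at T = (-62.40, 17.10) on ST and F = (-57.50, 22.00) on FD. Then |JF| = |F − J| = 61.57.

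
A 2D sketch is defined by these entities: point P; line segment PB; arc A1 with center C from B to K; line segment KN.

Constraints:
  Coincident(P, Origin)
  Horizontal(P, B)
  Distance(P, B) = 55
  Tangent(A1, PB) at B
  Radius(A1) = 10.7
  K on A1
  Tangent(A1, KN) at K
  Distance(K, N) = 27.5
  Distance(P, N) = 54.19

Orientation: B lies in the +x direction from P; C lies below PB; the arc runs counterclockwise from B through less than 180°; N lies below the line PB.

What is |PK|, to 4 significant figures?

45.34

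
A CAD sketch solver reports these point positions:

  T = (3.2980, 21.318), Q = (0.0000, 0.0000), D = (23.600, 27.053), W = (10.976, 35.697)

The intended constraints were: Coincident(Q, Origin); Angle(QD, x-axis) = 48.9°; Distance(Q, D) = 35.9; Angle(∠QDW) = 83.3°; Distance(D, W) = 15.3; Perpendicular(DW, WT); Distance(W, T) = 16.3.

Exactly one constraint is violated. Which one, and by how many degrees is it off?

Perpendicular(DW, WT) — off by 6.30°.

Q = (0.00, 0.00) ✓; QD at 48.90° ✓; |QD| = 35.90 ✓; ∠QDW = 83.30° ✓; |DW| = 15.30 ✓; ∠(DW, WT) = 96.30° ✗; |WT| = 16.30 ✓.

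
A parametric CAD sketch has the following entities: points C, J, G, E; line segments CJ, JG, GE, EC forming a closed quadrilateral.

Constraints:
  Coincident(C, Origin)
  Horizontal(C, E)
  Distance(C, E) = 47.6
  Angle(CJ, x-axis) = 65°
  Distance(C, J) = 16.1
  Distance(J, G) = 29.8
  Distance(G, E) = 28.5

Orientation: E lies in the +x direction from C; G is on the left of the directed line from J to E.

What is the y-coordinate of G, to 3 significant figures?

25.4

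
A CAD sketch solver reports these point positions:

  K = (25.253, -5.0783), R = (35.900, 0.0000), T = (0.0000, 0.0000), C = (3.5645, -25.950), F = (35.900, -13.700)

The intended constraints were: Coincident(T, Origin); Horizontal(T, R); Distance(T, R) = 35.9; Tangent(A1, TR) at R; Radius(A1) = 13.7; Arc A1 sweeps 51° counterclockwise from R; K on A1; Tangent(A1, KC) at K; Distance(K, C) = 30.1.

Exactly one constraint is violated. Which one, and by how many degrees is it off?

Tangent(A1, KC) at K — off by 7.10°.

T = (0.00, 0.00) ✓; T.y = 0.00, R.y = 0.00 ✓; |TR| = 35.90 ✓; ∠(FR, RT) = 90.00° ✓; |FR| = 13.70 ✓; bearing(F→K) − bearing(F→R) = 51.00° ✓; |FK| = 13.70 ✓; ∠(FK, KC) = 97.10° ✗; |KC| = 30.10 ✓.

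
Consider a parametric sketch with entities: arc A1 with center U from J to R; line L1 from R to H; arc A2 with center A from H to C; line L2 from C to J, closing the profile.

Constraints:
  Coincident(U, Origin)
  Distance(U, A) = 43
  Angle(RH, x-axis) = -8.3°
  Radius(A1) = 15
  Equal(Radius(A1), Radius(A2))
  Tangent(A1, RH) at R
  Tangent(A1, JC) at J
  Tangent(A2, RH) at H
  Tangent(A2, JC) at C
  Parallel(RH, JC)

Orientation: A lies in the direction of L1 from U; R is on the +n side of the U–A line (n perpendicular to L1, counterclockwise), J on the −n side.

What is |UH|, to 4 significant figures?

45.54

Tangency of A1 to both parallel lines with radius 15.0 puts R and J at U ± 15.0·n: R = (2.165, 14.84), J = (-2.165, -14.84). Equal radii place H and C the same way about A: H = A + 15.0·n = (44.71, 8.636), C = A − 15.0·n = (40.38, -21.05). Then |UH| = |H − U| = 45.54.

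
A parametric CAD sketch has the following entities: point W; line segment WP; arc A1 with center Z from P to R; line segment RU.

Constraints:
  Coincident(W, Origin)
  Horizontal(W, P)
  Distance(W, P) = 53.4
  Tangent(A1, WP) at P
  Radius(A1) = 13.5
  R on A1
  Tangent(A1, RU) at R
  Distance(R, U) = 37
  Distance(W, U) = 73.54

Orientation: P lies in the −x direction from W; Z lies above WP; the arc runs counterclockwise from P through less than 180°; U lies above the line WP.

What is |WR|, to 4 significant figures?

44.06

Checks: |ZP| = 13.50 ✓; |ZR| = 13.50 ✓; ∠(ZR, RU) = 90.00° ✓; |RU| = 37.00 ✓; |WU| = 73.54 ✓.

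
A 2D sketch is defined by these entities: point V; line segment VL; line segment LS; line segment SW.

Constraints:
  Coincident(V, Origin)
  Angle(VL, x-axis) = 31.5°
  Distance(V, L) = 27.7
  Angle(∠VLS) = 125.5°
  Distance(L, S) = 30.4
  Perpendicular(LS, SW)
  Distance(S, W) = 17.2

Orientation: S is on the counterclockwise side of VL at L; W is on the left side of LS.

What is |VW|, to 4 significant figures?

46.79

V is at the origin; VL runs at 31.5° with length 27.7, so L = 27.7·(cos 31.5°, sin 31.5°) = (23.62, 14.47). ∠VLS = 125.5°, so LS runs at 31.5° + (180° − 125.5°) = 86.00° from the x-axis; with |LS| = 30.4, S = L + 30.4·(cos 86.00°, sin 86.00°) = (25.74, 44.80). LS ⟂ SW; with |SW| = 17.2 on the left of LS, W = S + 17.2·(-0.9976, 0.06976) = (8.581, 46.00). Then |VW| = |W − V| = 46.79.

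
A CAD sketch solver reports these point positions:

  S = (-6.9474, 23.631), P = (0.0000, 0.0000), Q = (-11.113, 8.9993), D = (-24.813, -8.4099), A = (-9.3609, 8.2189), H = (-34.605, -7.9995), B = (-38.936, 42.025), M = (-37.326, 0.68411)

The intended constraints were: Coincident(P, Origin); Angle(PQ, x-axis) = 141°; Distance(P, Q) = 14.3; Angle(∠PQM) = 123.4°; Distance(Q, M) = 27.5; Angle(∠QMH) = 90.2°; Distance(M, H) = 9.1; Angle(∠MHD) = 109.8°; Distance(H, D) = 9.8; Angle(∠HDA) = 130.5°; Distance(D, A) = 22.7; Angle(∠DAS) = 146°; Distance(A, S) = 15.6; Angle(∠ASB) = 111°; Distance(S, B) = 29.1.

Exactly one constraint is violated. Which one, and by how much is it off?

Distance(S, B) = 29.1 — off by 7.80.

P = (0.00, 0.00) ✓; PQ at 141.0° ✓; |PQ| = 14.30 ✓; ∠PQM = 123.4° ✓; |QM| = 27.50 ✓; ∠QMH = 90.20° ✓; |MH| = 9.100 ✓; ∠MHD = 109.8° ✓; |HD| = 9.801 ✓; ∠HDA = 130.5° ✓; |DA| = 22.70 ✓; ∠DAS = 146.0° ✓; |AS| = 15.60 ✓; ∠ASB = 111.0° ✓; |SB| = 36.90 ✗.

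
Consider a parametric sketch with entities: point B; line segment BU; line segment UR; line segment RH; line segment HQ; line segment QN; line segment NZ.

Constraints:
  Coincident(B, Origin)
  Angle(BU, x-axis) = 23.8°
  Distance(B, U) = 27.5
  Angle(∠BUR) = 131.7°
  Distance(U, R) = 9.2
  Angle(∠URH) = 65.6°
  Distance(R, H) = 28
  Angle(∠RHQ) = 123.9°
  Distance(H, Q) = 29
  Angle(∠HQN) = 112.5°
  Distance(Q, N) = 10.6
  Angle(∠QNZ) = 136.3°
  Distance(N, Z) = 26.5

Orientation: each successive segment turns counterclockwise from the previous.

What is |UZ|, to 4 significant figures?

31.56

B is at the origin; BU runs at 23.8° with length 27.5, so U = (25.16, 11.10). ∠BUR = 131.7° gives UR at 72.10° from the x-axis; with |UR| = 9.2, R = (27.99, 19.85). ∠URH = 65.6° gives RH at -173.5° from the x-axis; with |RH| = 28.0, H = (0.1691, 16.68). ∠RHQ = 123.9° gives HQ at -117.4° from the x-axis; with |HQ| = 29.0, Q = (-13.18, -9.064). ∠HQN = 112.5° gives QN at -49.90° from the x-axis; with |QN| = 10.6, N = (-6.349, -17.17). ∠QNZ = 136.3° gives NZ at -6.200° from the x-axis; with |NZ| = 26.5, Z = (20.00, -20.03). Then |UZ| = |Z − U| = 31.56.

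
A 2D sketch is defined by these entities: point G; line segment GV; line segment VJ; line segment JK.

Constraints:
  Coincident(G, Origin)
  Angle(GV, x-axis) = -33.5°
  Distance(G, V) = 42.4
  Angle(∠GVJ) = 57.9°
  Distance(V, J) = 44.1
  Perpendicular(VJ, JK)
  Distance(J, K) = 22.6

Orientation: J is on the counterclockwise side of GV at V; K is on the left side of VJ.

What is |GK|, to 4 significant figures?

25.35

G is at the origin; GV runs at -33.5° with length 42.4, so V = 42.4·(cos -33.5°, sin -33.5°) = (35.36, -23.40). ∠GVJ = 57.9°, so VJ runs at -33.5° + (180° − 57.9°) = 88.60° from the x-axis; with |VJ| = 44.1, J = V + 44.1·(cos 88.60°, sin 88.60°) = (36.43, 20.68). VJ is perpendicular to JK; with |JK| = 22.6 on the left of VJ, K = J + 22.6·(-0.9997, 0.02443) = (13.84, 21.24). Then |GK| = |K − G| = 25.35.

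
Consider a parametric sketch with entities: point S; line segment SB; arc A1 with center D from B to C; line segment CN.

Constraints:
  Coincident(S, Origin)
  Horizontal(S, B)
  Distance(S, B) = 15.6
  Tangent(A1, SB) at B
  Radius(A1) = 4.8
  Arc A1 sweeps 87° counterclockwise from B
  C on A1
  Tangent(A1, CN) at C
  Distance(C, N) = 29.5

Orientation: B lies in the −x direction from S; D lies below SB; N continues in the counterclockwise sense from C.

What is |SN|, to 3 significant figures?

40.5

On A1, B sits at bearing 90° from D; an 87° counterclockwise sweep puts C at bearing 177°, so C = D + 4.8·(cos 177°, sin 177°) = (-20.4, -4.55). Tangency of A1 to CN means the radius DC is perpendicular to CN, so CN runs along (−sin 177°, cos 177°); with |CN| = 29.5, N = (-21.9, -34.0). Then |SN| = |N − S| = 40.5.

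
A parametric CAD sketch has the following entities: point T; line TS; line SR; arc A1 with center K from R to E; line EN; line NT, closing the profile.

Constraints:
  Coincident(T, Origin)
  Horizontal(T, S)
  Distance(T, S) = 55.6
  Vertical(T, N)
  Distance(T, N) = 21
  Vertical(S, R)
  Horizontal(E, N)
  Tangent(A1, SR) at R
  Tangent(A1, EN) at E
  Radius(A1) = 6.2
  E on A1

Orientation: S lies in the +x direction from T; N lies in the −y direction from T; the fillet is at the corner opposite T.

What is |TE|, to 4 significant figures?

53.68

The virtual corner opposite T is at (55.60, -21.00). Since A1 is tangent to SR there, KR ⟂ SR and the tangent condition forces KE to be normal to EN, with radius 6.2, so the center K sits 6.2 in from both sides at K = (49.40, -14.80). That places the tangent points at R = (55.60, -14.80) on SR and E = (49.40, -21.00) on EN. Then |TE| = |E − T| = 53.68.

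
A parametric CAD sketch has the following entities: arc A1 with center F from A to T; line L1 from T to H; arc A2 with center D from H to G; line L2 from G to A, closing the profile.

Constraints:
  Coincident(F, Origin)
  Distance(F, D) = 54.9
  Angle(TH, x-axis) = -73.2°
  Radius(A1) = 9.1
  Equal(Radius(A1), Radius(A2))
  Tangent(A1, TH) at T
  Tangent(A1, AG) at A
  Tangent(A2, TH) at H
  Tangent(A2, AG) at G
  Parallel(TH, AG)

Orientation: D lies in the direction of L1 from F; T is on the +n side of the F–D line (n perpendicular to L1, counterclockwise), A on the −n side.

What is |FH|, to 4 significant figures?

55.65

Tangency of A1 to both parallel lines with radius 9.1 puts T and A at F ± 9.1·n: T = (8.712, 2.630), A = (-8.712, -2.630). Equal radii place H and G the same way about D: H = D + 9.1·n = (24.58, -49.93), G = D − 9.1·n = (7.156, -55.19). Then |FH| = |H − F| = 55.65.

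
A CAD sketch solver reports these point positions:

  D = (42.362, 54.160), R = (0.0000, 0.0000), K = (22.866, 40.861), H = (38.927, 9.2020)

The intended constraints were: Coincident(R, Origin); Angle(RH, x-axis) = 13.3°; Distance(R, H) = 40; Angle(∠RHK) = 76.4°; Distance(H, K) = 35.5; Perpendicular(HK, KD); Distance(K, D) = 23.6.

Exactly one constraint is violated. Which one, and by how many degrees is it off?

Perpendicular(HK, KD) — off by 7.40°.

R = (0.00, 0.00) ✓; RH at 13.30° ✓; |RH| = 40.00 ✓; ∠RHK = 76.40° ✓; |HK| = 35.50 ✓; ∠(HK, KD) = 82.60° ✗; |KD| = 23.60 ✓.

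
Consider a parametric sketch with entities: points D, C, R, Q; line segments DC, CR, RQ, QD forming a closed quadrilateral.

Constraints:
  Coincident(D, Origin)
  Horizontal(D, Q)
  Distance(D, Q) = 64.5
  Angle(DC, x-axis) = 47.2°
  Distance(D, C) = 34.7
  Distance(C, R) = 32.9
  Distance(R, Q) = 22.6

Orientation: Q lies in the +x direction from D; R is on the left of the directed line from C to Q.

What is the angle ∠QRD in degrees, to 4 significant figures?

91.11°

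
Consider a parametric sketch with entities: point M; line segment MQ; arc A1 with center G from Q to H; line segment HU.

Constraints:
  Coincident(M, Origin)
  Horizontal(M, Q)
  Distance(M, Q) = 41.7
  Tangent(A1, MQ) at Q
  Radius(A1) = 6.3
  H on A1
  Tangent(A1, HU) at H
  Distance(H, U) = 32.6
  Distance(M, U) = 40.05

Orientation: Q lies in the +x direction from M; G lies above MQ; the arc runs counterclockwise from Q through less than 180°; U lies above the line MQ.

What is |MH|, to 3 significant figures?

47.3

M is at the origin; MQ is horizontal with |MQ| = 41.7 and Q on the +x side, so Q = (41.7, 0.00). A1 meets MQ tangentially, so GQ is at right angles to MQ, so G = Q + (0, 6.3) = (41.7, 6.30). Since GH ⟂ HU (tangency), |GU| = √(6.3² + 32.6²) = 33.2 regardless of where H sits on A1. So U lies on both circle(M, 40.05) and circle(G, 33.2); the above-MQ intersection is U = (22.3, 33.3). H is the foot of the tangent from U: H = (46.0, 10.9).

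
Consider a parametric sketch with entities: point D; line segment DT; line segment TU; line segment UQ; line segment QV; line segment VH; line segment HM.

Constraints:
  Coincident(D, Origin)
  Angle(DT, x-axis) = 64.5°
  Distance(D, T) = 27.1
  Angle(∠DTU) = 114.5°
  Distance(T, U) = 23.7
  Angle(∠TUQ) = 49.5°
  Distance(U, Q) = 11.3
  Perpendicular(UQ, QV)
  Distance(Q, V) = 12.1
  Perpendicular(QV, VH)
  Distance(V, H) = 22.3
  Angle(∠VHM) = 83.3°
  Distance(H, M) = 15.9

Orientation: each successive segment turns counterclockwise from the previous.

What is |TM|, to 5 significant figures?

32.765

D is at the origin; DT runs at 64.5° with length 27.1, so T = (11.667, 24.460). ∠DTU = 114.5° gives TU at 130.00° from the x-axis; with |TU| = 23.7, U = (-3.5672, 42.615). ∠TUQ = 49.5° gives UQ at -99.500° from the x-axis; with |UQ| = 11.3, Q = (-5.4323, 31.470). The perpendicularity gives QV at right angles to UQ, so QV runs at -9.5000°; with |QV| = 12.1, V = (6.5018, 29.473). QV ⟂ VH, so VH runs at 80.500°; with |VH| = 22.3, H = (10.182, 51.467). ∠VHM = 83.3° gives HM at 177.20° from the x-axis; with |HM| = 15.9, M = (-5.6987, 52.244). Then |TM| = |M − T| = 32.765.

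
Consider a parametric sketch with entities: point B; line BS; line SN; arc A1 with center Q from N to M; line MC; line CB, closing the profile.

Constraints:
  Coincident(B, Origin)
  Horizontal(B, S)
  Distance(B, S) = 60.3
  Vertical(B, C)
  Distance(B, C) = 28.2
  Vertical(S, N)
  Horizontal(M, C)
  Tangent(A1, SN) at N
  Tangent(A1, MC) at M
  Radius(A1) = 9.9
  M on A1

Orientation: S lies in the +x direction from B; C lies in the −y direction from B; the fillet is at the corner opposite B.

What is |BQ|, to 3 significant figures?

53.6

B is at the origin; BS is horizontal with |BS| = 60.3 and S on the +x side, so S = (60.3, 0.00). BC is vertical with |BC| = 28.2 and C on the −y side, so C = (0.00, -28.2). The virtual corner opposite B is at (60.3, -28.2). Since A1 is tangent to SN there, QN ⟂ SN and A1 meets MC tangentially, so QM is at right angles to MC, with radius 9.9, so the center Q sits 9.9 in from both sides at Q = (50.4, -18.3). Then |BQ| = |Q − B| = 53.6.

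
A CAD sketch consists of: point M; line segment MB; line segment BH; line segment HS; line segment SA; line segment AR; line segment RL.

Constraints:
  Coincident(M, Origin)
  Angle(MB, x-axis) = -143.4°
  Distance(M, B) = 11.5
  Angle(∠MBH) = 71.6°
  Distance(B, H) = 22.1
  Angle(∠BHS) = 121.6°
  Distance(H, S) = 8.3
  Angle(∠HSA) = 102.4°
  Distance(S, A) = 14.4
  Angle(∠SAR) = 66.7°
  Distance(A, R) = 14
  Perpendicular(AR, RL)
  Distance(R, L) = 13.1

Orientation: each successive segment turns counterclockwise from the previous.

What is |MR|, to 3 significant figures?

10.2

M is at the origin; MB runs at -143.4° with length 11.5, so B = (-9.23, -6.86). ∠MBH = 71.6° gives BH at -35.0° from the x-axis; with |BH| = 22.1, H = (8.87, -19.5). ∠BHS = 121.6° gives HS at 23.4° from the x-axis; with |HS| = 8.3, S = (16.5, -16.2). ∠HSA = 102.4° gives SA at 101° from the x-axis; with |SA| = 14.4, A = (13.7, -2.10). ∠SAR = 66.7° gives AR at -146° from the x-axis; with |AR| = 14.0, R = (2.18, -9.99). Then |MR| = |R − M| = 10.2.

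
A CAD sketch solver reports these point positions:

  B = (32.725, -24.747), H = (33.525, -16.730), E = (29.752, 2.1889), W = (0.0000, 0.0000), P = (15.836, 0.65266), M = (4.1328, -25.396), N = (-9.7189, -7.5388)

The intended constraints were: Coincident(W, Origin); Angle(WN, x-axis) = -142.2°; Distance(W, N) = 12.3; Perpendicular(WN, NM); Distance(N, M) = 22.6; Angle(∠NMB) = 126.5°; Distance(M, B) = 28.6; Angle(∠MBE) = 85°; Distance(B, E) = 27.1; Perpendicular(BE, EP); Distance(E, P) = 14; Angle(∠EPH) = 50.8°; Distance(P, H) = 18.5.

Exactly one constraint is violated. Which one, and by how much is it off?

Distance(P, H) = 18.5 — off by 6.30.

W = (0.00, 0.00) ✓; WN at -142.2° ✓; |WN| = 12.30 ✓; ∠(WN, NM) = 90.00° ✓; |NM| = 22.60 ✓; ∠NMB = 126.5° ✓; |MB| = 28.60 ✓; ∠MBE = 85.00° ✓; |BE| = 27.10 ✓; ∠(BE, EP) = 90.00° ✓; |EP| = 14.00 ✓; ∠EPH = 50.80° ✓; |PH| = 24.80 ✗.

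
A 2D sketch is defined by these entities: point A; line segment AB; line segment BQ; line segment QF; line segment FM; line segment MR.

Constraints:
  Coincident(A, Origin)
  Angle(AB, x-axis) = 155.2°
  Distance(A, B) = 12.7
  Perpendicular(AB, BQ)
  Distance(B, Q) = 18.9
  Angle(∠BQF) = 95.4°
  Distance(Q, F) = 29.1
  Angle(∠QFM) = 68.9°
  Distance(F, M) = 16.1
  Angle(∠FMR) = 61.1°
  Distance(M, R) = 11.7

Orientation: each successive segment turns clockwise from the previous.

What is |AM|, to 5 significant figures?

13.403

A is at the origin; AB runs at 155.2° with length 12.7, so B = (-11.529, 5.3270). The perpendicularity gives BQ at right angles to AB, so BQ runs at 65.200°; with |BQ| = 18.9, Q = (-3.6011, 22.484). ∠BQF = 95.4° gives QF at -19.400° from the x-axis; with |QF| = 29.1, F = (23.847, 12.818). ∠QFM = 68.9° gives FM at -130.50° from the x-axis; with |FM| = 16.1, M = (13.391, 0.57561). Then |AM| = |M − A| = 13.403.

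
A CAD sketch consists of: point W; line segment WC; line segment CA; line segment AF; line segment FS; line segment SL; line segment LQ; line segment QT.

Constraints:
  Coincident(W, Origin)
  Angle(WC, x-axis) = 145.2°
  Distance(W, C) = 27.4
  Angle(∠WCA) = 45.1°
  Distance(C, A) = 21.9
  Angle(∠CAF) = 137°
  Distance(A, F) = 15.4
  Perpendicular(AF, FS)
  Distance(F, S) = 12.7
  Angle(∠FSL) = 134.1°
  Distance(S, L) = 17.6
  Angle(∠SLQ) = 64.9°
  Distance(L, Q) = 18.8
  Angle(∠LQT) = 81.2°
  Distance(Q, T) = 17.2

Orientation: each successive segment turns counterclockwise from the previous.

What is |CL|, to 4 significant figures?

21.28

W is at the origin; WC runs at 145.2° with length 27.4, so C = (-22.50, 15.64). ∠WCA = 45.1° gives CA at -79.90° from the x-axis; with |CA| = 21.9, A = (-18.66, -5.923). ∠CAF = 137.0° gives AF at -36.90° from the x-axis; with |AF| = 15.4, F = (-6.344, -15.17). The perpendicularity gives FS at right angles to AF, so FS runs at 53.10°; with |FS| = 12.7, S = (1.282, -5.014). ∠FSL = 134.1° gives SL at 99.00° from the x-axis; with |SL| = 17.6, L = (-1.472, 12.37). Then |CL| = |L − C| = 21.28.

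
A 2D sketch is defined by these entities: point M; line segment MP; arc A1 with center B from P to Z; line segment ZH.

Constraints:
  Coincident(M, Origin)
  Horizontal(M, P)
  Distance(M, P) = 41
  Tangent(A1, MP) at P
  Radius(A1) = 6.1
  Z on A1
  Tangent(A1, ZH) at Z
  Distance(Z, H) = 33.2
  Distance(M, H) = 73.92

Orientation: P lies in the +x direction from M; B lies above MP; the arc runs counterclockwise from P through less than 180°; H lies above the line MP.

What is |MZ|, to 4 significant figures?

44.96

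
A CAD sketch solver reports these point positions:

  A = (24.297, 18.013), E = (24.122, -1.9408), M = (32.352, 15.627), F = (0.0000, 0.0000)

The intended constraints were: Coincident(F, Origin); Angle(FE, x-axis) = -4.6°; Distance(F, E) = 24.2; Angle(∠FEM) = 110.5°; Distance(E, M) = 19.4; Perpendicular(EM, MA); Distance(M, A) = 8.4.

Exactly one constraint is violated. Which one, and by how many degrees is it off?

Perpendicular(EM, MA) — off by 8.60°.

F = (0.00, 0.00) ✓; FE at -4.600° ✓; |FE| = 24.20 ✓; ∠FEM = 110.5° ✓; |EM| = 19.40 ✓; ∠(EM, MA) = 98.60° ✗; |MA| = 8.401 ✓.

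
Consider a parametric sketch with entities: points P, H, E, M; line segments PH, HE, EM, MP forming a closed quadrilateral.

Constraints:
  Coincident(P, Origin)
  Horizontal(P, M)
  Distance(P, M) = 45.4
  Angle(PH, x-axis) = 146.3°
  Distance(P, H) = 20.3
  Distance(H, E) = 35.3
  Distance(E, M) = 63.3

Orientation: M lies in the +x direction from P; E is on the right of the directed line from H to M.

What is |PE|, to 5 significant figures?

27.274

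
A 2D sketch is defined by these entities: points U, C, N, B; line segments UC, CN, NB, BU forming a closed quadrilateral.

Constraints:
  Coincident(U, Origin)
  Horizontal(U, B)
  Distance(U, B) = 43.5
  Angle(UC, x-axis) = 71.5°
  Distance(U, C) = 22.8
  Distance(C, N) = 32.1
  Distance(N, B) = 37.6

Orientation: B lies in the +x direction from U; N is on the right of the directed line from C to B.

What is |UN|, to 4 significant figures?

12.82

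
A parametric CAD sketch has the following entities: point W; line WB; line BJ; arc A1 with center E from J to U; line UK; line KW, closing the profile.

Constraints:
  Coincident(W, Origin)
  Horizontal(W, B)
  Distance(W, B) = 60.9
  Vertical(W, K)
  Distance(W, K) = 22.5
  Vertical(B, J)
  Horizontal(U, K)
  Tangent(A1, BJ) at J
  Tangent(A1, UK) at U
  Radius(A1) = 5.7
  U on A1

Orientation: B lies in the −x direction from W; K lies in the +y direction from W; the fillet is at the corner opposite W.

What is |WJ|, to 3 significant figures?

63.2

W is at the origin; W and B share the same y with |WB| = 60.9 and B on the −x side, so B = (-60.9, 0.00). WK is vertical with |WK| = 22.5 and K on the +y side, so K = (0.00, 22.5). The virtual corner opposite W is at (-60.9, 22.5). The tangent condition forces EJ to be normal to BJ and tangency of A1 to UK means the radius EU is perpendicular to UK, with radius 5.7, so the center E sits 5.7 in from both sides at E = (-55.2, 16.8). That places the tangent points at J = (-60.9, 16.8) on BJ and U = (-55.2, 22.5) on UK. Then |WJ| = |J − W| = 63.2.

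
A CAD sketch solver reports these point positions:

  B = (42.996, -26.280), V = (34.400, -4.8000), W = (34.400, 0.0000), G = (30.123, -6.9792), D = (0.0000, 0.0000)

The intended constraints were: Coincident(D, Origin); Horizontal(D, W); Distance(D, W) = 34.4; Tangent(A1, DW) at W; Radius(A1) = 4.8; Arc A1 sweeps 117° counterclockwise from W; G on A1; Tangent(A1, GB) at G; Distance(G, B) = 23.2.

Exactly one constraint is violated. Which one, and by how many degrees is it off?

Tangent(A1, GB) at G — off by 6.70°.

D = (0.00, 0.00) ✓; D.y = 0.00, W.y = 0.00 ✓; |DW| = 34.40 ✓; ∠(VW, WD) = 90.00° ✓; |VW| = 4.800 ✓; bearing(V→G) − bearing(V→W) = 117.0° ✓; |VG| = 4.800 ✓; ∠(VG, GB) = 83.30° ✗; |GB| = 23.20 ✓.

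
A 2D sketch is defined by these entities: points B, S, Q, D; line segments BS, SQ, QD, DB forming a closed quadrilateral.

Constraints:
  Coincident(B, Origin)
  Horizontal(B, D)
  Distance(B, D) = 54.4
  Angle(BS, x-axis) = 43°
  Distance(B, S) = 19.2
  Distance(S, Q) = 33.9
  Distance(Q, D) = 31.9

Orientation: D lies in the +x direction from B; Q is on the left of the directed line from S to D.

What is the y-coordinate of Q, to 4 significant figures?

29.96

Checks: |SQ| = 33.90 ✓; |QD| = 31.90 ✓.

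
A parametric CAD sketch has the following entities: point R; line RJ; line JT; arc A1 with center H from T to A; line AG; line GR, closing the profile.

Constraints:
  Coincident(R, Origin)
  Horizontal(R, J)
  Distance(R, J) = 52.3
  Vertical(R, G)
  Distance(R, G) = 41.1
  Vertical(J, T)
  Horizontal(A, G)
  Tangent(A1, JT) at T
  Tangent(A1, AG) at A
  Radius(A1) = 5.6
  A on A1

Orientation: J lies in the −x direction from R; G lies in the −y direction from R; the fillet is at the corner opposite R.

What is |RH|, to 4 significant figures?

58.66

R is at the origin; R and J share the same y with |RJ| = 52.3 and J on the −x side, so J = (-52.30, 0.000). R and G share the same x with |RG| = 41.1 and G on the −y side, so G = (0.000, -41.10). The virtual corner opposite R is at (-52.30, -41.10). A1 meets JT tangentially, so HT is at right angles to JT and since A1 is tangent to AG there, HA ⟂ AG, with radius 5.6, so the center H sits 5.6 in from both sides at H = (-46.70, -35.50). Then |RH| = |H − R| = 58.66.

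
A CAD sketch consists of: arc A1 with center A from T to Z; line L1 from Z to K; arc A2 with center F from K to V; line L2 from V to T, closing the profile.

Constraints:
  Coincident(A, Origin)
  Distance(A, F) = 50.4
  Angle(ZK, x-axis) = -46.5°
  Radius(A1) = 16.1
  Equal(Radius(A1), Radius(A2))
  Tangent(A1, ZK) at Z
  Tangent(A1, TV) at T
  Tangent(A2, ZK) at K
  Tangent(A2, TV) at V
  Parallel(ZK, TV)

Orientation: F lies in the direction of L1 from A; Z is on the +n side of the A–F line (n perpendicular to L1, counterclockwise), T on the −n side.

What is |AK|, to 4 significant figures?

52.91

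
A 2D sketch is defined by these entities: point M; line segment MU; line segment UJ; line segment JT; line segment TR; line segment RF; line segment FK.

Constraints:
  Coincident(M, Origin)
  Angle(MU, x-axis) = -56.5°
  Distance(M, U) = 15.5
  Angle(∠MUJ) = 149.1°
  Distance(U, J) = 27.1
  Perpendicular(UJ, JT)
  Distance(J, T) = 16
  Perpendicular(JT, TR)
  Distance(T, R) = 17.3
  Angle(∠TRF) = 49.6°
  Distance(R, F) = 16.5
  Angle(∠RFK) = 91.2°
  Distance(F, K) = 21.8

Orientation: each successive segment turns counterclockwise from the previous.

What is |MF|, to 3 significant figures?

34.1

M is at the origin; MU runs at -56.5° with length 15.5, so U = (8.56, -12.9). ∠MUJ = 149.1° gives UJ at -25.6° from the x-axis; with |UJ| = 27.1, J = (33.0, -24.6). UJ ⟂ JT, so JT runs at 64.4°; with |JT| = 16.0, T = (39.9, -10.2). The perpendicularity gives TR at right angles to JT, so TR runs at 154°; with |TR| = 17.3, R = (24.3, -2.73). ∠TRF = 49.6° gives RF at -75.2° from the x-axis; with |RF| = 16.5, F = (28.5, -18.7). Then |MF| = |F − M| = 34.1.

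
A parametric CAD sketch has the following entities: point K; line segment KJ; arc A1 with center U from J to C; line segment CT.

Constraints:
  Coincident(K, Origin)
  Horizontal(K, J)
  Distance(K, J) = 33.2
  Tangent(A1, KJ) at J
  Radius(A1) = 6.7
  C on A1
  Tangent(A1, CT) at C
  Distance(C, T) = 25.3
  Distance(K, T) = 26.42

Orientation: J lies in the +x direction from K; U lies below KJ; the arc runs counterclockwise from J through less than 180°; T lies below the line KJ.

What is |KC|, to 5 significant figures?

27.937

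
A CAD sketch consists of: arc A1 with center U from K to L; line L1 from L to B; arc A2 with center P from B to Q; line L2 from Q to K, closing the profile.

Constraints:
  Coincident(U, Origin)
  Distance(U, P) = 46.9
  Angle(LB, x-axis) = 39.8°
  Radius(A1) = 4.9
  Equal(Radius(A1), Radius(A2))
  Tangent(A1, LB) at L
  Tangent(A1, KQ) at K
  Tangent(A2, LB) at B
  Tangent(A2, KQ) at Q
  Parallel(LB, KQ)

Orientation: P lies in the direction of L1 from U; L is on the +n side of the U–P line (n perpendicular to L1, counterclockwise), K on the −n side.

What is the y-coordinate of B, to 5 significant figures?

33.786

The slot axis is L1's direction at 39.8°, so u = (cos 39.8°, sin 39.8°) = (0.76828, 0.64011) and n = (−sin 39.8°, cos 39.8°) = (-0.64011, 0.76828). U is at the origin and P lies 46.9 along u from U, so P = 46.9·u = (36.032, 30.021). Tangency of A1 to both parallel lines with radius 4.9 puts L and K at U ± 4.9·n: L = (-3.1365, 3.7646), K = (3.1365, -3.7646). Equal radii place B and Q the same way about P: B = P + 4.9·n = (32.896, 33.786), Q = P − 4.9·n = (39.169, 26.257). So B.y = 33.786.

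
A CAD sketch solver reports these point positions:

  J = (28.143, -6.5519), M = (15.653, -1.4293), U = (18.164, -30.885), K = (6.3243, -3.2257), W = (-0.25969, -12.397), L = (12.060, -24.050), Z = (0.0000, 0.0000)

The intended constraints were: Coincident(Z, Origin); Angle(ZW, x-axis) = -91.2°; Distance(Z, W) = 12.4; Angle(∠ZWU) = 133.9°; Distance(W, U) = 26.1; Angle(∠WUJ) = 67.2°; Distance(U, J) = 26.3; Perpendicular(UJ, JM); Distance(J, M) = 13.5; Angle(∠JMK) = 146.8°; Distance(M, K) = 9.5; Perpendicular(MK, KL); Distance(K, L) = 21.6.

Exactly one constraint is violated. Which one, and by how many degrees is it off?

Perpendicular(MK, KL) — off by 4.50°.

Z = (0.00, 0.00) ✓; ZW at -91.20° ✓; |ZW| = 12.40 ✓; ∠ZWU = 133.9° ✓; |WU| = 26.10 ✓; ∠WUJ = 67.20° ✓; |UJ| = 26.30 ✓; ∠(UJ, JM) = 90.00° ✓; |JM| = 13.50 ✓; ∠JMK = 146.8° ✓; |MK| = 9.500 ✓; ∠(MK, KL) = 94.50° ✗; |KL| = 21.60 ✓.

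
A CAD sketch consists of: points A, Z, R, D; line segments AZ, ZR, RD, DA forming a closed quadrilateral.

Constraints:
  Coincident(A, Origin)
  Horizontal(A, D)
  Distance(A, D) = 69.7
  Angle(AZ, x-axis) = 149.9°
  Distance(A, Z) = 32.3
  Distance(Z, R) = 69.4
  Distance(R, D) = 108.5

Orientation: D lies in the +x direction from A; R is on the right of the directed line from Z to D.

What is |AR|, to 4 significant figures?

58.68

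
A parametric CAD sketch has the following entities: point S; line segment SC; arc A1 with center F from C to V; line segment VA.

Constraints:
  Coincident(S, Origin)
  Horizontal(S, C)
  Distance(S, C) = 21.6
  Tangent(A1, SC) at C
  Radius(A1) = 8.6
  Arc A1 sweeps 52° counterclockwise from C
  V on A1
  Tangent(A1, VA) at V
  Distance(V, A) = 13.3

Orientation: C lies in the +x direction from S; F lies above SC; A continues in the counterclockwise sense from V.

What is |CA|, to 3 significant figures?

20.3

S is at the origin; SC is horizontal with |SC| = 21.6 and C on the +x side, so C = (21.6, 0.00). Since A1 is tangent to SC there, FC ⟂ SC, so F = C + (0, 8.6) = (21.6, 8.60). On A1, C sits at bearing -90° from F; a 52° counterclockwise sweep puts V at bearing -38°, so V = F + 8.6·(cos -38°, sin -38°) = (28.4, 3.31). A1 meets VA tangentially, so FV is at right angles to VA, so VA runs along (−sin -38°, cos -38°); with |VA| = 13.3, A = (36.6, 13.8). Then |CA| = |A − C| = 20.3.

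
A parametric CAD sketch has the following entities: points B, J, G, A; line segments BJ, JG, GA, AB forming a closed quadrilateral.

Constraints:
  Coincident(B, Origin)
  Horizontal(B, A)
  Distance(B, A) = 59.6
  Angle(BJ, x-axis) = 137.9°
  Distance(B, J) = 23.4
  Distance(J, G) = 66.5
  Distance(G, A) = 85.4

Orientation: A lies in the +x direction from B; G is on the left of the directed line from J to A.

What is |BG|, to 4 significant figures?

75.01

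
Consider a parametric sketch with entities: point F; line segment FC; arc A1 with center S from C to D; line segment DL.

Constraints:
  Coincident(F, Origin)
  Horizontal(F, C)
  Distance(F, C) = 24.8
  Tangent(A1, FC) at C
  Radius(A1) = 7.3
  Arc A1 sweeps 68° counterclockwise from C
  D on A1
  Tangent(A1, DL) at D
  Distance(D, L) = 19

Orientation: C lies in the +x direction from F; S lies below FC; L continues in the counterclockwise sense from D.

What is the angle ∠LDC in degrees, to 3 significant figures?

146°

On A1, C sits at bearing 90° from S; a 68° counterclockwise sweep puts D at bearing 158°, so D = S + 7.3·(cos 158°, sin 158°) = (18.0, -4.57). Tangency of A1 to DL means the radius SD is perpendicular to DL, so DL runs along (−sin 158°, cos 158°); with |DL| = 19.0, L = (10.9, -22.2). Then cos ∠LDC = DL·DC / (|DL||DC|), giving 146°.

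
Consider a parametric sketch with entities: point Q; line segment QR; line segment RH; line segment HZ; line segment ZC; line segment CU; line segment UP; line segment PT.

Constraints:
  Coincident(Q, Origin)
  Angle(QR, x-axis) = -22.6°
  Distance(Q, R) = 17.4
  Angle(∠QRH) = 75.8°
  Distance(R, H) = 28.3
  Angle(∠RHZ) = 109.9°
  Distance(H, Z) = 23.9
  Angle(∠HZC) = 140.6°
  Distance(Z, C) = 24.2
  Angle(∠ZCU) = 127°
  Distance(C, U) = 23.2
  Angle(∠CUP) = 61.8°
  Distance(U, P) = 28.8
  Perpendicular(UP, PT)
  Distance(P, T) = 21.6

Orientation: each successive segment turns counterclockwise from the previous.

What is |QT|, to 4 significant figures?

30.62

Q is at the origin; QR runs at -22.6° with length 17.4, so R = (16.06, -6.687). ∠QRH = 75.8° gives RH at 81.60° from the x-axis; with |RH| = 28.3, H = (20.20, 21.31). ∠RHZ = 109.9° gives HZ at 151.7° from the x-axis; with |HZ| = 23.9, Z = (-0.8454, 32.64). ∠HZC = 140.6° gives ZC at -168.9° from the x-axis; with |ZC| = 24.2, C = (-24.59, 27.98). ∠ZCU = 127.0° gives CU at -115.9° from the x-axis; with |CU| = 23.2, U = (-34.73, 7.112). ∠CUP = 61.8° gives UP at 2.300° from the x-axis; with |UP| = 28.8, P = (-5.950, 8.267). The perpendicularity gives PT at right angles to UP, so PT runs at 92.30°; with |PT| = 21.6, T = (-6.817, 29.85). Then |QT| = |T − Q| = 30.62.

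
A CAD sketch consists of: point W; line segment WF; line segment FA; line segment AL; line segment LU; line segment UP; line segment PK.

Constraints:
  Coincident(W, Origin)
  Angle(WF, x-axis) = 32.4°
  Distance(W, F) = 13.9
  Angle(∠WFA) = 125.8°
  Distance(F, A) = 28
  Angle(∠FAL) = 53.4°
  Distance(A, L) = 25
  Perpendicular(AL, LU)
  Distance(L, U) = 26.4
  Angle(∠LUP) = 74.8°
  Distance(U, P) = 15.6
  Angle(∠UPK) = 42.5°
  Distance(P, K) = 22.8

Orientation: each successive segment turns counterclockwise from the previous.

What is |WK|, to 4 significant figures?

10.44

W is at the origin; WF runs at 32.4° with length 13.9, so F = (11.74, 7.448). ∠WFA = 125.8° gives FA at 86.60° from the x-axis; with |FA| = 28.0, A = (13.40, 35.40). ∠FAL = 53.4° gives AL at -146.8° from the x-axis; with |AL| = 25.0, L = (-7.522, 21.71). AL ⟂ LU, so LU runs at -56.80°; with |LU| = 26.4, U = (6.933, -0.3810). ∠LUP = 74.8° gives UP at 48.40° from the x-axis; with |UP| = 15.6, P = (17.29, 11.28). ∠UPK = 42.5° gives PK at -174.1° from the x-axis; with |PK| = 22.8, K = (-5.389, 8.941). Then |WK| = |K − W| = 10.44.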